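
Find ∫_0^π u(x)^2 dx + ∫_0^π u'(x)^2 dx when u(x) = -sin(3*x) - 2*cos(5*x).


||u||_{H^1(0,π)}^2 = 57*π

u'(x) = 10*sin(5*x) - 3*cos(3*x).
Expand u² and (u')² and integrate term by term on (0, π), using: for integers n ≥ 1, ∫_0^π sin²(nx) dx = ∫_0^π cos²(nx) dx = π/2; for n ≠ n', ∫_0^π sin(nx)sin(n'x) dx = ∫_0^π cos(nx)cos(n'x) dx = 0; and by product-to-sum, ∫_0^π sin(nx)cos(n'x) dx = ½∫_0^π [sin((n+n')x) + sin((n−n')x)] dx, which is 0 when n+n' is even and 2n/(n²−n'²) when n+n' is odd (it need not vanish on (0, π)).
  u² squared terms: (-1)²·∫sin(3x)² dx = 1·π/2 = π/2;  (-2)²·∫cos(5x)² dx = 4·π/2 = 2*π.
  u² cross terms: 2·(-1)·(-2)·∫sin(3x)·cos(5x) dx = 4·(0) = 0.
  So ∫_0^π u² dx = π/2 + 2*π + 0 = 5*π/2.
  (u')² squared terms: (-3)²·∫cos(3x)² dx = 9·π/2 = 9*π/2;  (10)²·∫sin(5x)² dx = 100·π/2 = 50*π.
  (u')² cross terms: 2·(-3)·(10)·∫cos(3x)·sin(5x) dx = -60·(0) = 0.
  So ∫_0^π (u')² dx = 9*π/2 + 50*π + 0 = 109*π/2.
||u||_{H^1}^2 = (5*π/2) + (109*π/2) = 57*π.


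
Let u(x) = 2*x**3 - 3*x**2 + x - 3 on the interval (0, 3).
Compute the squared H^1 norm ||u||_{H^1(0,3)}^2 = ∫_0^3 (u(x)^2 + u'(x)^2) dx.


||u||_{H^1}^2 = 63183/70

The H^1 norm (squared) on an interval (0, L) is
  ||u||_{H^1}^2 = ∫_0^L u(x)^2 dx + ∫_0^L u'(x)^2 dx.
Compute u'(x) = 6*x**2 - 6*x + 1.
Then u(x)^2 = 4*x**6 - 12*x**5 + 13*x**4 - 18*x**3 + 19*x**2 - 6*x + 9 and u'(x)^2 = 36*x**4 - 72*x**3 + 48*x**2 - 12*x + 1.
Integrate each monomial from 0 to 3 using ∫_0^3 c·x^n dx = c·3^(n+1)/(n+1):
  ∫_0^3 u(x)^2 dx = ∫_0^3 (4*x^6 - 12*x^5 + 13*x^4 - 18*x^3 + 19*x^2 - 6*x + 9) dx. Term by term:
    ∫_0^3 4*x^6 dx = 8748/7;  ∫_0^3 -12*x^5 dx = -1458;  ∫_0^3 13*x^4 dx = 3159/5;
    ∫_0^3 -18*x^3 dx = -729/2;  ∫_0^3 19*x^2 dx = 171;  ∫_0^3 -6*x dx = -27;
    ∫_0^3 9 dx = 27.
  Sum: 8748/7 − 1458 + 3159/5 − 729/2 + 171 − 27 + 27 = 16101/70.
  ∫_0^3 u'(x)^2 dx = ∫_0^3 (36*x^4 - 72*x^3 + 48*x^2 - 12*x + 1) dx. Term by term:
    ∫_0^3 36*x^4 dx = 8748/5;  ∫_0^3 -72*x^3 dx = -1458;  ∫_0^3 48*x^2 dx = 432;
    ∫_0^3 -12*x dx = -54;  ∫_0^3 1 dx = 3.
  Sum: 8748/5 − 1458 + 432 − 54 + 3 = 3363/5.
Adding: ||u||_{H^1}^2 = 16101/70 + 3363/5 = 63183/70.


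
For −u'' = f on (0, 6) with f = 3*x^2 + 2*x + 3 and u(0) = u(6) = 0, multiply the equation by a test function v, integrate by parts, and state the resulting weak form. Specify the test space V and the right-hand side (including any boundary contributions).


V = H^1_0(0, 6) (so v(0) = v(6) = 0); weak form: ∫_0^6 u'v' dx = ∫_0^6 (3*x^2 + 2*x + 3) v dx for all v ∈ V.

Multiply both sides by a test function v and integrate from 0 to 6:
  ∫_0^6 −u''(x) v(x) dx = ∫_0^6 f(x) v(x) dx.
Integrate the LHS by parts once:
  ∫_0^6 −u'' v dx = −[u'(x) v(x)]_0^6 + ∫_0^6 u'(x) v'(x) dx.
Thus ∫_0^6 u'(x) v'(x) dx = ∫_0^6 f(x) v(x) dx + [u'(x) v(x)]_0^6.
Choose V so that boundary terms are either known or forced to vanish.
u is Dirichlet: u(0) = u(6) = 0. Let V = H^1_0(0, 6); then v(0) = v(6) = 0, and [u' v]_0^6 = 0.
Weak formulation: find u (satisfying any essential BC) such that ∫_0^6 u'(x) v'(x) dx = ∫_0^6 f v dx for all v ∈ V.
Substituting f(x) = 3*x^2 + 2*x + 3, the right-hand side is ∫_0^6 (3*x^2 + 2*x + 3) v dx.


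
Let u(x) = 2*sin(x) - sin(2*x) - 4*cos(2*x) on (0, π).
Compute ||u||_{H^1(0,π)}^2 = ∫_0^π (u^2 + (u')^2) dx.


||u||_{H^1(0,π)}^2 = 160/3 + 93*π/2

u'(x) = 8*sin(2*x) + 2*cos(x) - 2*cos(2*x).
Expand u² and (u')² and integrate term by term on (0, π), using: for integers n ≥ 1, ∫_0^π sin²(nx) dx = ∫_0^π cos²(nx) dx = π/2; for n ≠ n', ∫_0^π sin(nx)sin(n'x) dx = ∫_0^π cos(nx)cos(n'x) dx = 0; and by product-to-sum, ∫_0^π sin(nx)cos(n'x) dx = ½∫_0^π [sin((n+n')x) + sin((n−n')x)] dx, which is 0 when n+n' is even and 2n/(n²−n'²) when n+n' is odd (it need not vanish on (0, π)).
  u² squared terms: (-1)²·∫sin(2x)² dx = 1·π/2 = π/2;  (-4)²·∫cos(2x)² dx = 16·π/2 = 8*π;  (2)²·∫sin(x)² dx = 4·π/2 = 2*π.
  u² cross terms: 2·(-1)·(-4)·∫sin(2x)·cos(2x) dx = 8·(0) = 0;  2·(-1)·(2)·∫sin(2x)·sin(x) dx = -4·(0) = 0;  2·(-4)·(2)·∫cos(2x)·sin(x) dx = -16·(-2/3) = 32/3.
  So ∫_0^π u² dx = π/2 + 8*π + 2*π + 0 + 0 + 32/3 = 32/3 + 21*π/2.
  (u')² squared terms: (-2)²·∫cos(2x)² dx = 4·π/2 = 2*π;  (2)²·∫cos(x)² dx = 4·π/2 = 2*π;  (8)²·∫sin(2x)² dx = 64·π/2 = 32*π.
  (u')² cross terms: 2·(-2)·(2)·∫cos(2x)·cos(x) dx = -8·(0) = 0;  2·(-2)·(8)·∫cos(2x)·sin(2x) dx = -32·(0) = 0;  2·(2)·(8)·∫cos(x)·sin(2x) dx = 32·(4/3) = 128/3.
  So ∫_0^π (u')² dx = 2*π + 2*π + 32*π + 0 + 0 + 128/3 = 128/3 + 36*π.
||u||_{H^1}^2 = (32/3 + 21*π/2) + (128/3 + 36*π) = 160/3 + 93*π/2.


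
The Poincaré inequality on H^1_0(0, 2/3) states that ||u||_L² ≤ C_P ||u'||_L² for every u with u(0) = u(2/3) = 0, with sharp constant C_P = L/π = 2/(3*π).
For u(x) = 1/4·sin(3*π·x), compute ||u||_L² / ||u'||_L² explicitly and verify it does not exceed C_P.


||u||_L² / ||u'||_L² = 1/(3*π) < C_P = 2/(3*π).

u(x) = 1/4·sin(3*π·x), so u'(x) = 3*π*cos(3*π*x)/4.
Writing u(x) = A·sin(kπx/L) with A = 1/4 and k = 2, use ∫_0^L sin²(kπx/L) dx = L/2 and ∫_0^L cos²(kπx/L) dx = L/2.
u² = 1/16·sin²(3*π·x) and (u')² = 9*π^2/16·cos²(3*π·x), and each of sin², cos² integrates to L/2 = 1/3 over (0, 2/3).
∫_0^2/3 u² dx = 1/48, so ||u||_L² = sqrt(3)/12.
∫_0^2/3 (u')² dx = 3*π^2/16, so ||u'||_L² = sqrt(3)*π/4.
Ratio ||u||_L² / ||u'||_L² = 1/(3*π).
Sharp Poincaré constant on H^1_0(0, 2/3) is C_P = L/π = 2/(3*π), achieved by sin(3*π/2·x).
This is the k = 2 harmonic; the ratio L/(kπ) is strictly less than C_P = L/π, consistent with the sharp inequality ||u||_L² ≤ C_P ||u'||_L².


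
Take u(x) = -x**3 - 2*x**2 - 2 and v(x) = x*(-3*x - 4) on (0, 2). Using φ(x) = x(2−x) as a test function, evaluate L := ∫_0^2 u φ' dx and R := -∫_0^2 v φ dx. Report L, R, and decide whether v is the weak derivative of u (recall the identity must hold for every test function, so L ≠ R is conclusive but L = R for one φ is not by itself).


LHS = 152/15, RHS = 152/15. Yes, v = u' weakly.

u(x) = -x**3 - 2*x**2 - 2, classical derivative u'(x) = -3*x**2 - 4*x.
φ(x) = x(2−x), so φ'(x) = 2 - 2*x.
Note φ(0) = φ(2) = 0, so the boundary term u·φ vanishes.
LHS = ∫_0^2 u(x) φ'(x) dx = ∫_0^2 (2*x^4 + 2*x^3 - 4*x^2 + 4*x - 4) dx. Term by term:
  ∫_0^2 2*x^4 dx = 64/5;  ∫_0^2 2*x^3 dx = 8;  ∫_0^2 -4*x^2 dx = -32/3;
  ∫_0^2 4*x dx = 8;  ∫_0^2 -4 dx = -8.
Sum: 64/5 + 8 − 32/3 + 8 − 8 = 152/15.
So LHS = 152/15.
∫_0^2 v(x) φ(x) dx = ∫_0^2 (3*x^4 - 2*x^3 - 8*x^2) dx. Term by term:
  ∫_0^2 3*x^4 dx = 96/5;  ∫_0^2 -2*x^3 dx = -8;  ∫_0^2 -8*x^2 dx = -64/3.
Sum: 96/5 − 8 − 64/3 = -152/15.
So RHS = -∫_0^2 v(x) φ(x) dx = 152/15.
LHS = RHS, so the identity holds for this test φ.
Moreover u is smooth here and v(x) = u'(x) = -3*x**2 - 4*x pointwise, so the identity holds for every test function. Hence v is the weak derivative of u.


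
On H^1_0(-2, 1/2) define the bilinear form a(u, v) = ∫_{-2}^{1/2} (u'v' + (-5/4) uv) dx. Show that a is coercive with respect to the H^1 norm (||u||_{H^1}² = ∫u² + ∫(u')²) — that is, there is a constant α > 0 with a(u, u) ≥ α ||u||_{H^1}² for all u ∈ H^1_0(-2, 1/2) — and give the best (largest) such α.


α = (-125 + 16*π^2)/(4*(25 + 4*π^2))

Coercivity of a(·,·) on H^1_0(-2, 1/2) means a(u, u) ≥ α ||u||_{H^1}² for every u ∈ H^1_0.
The interval has length L = 5/2, and Poincaré/coercivity depend only on L. Here a(u, u) = ∫(u')² + (-5/4)·∫u².
Here c = -5/4 < 0 with |c| < (π/L)² = 4*π^2/25, so coercivity still holds. The condition a(u,u) ≥ α||u||_{H^1}² reads (1−α)∫(u')² ≥ (α−c)∫u². Any admissible α is ≤ 1 (rapidly oscillating u have ∫u²/∫(u')² → 0), and α = 1 would force 0 ≥ (1−c)∫u², impossible since c < 1; so 1−α > 0. By the sharp Poincaré inequality on H^1_0 of an interval of length L, ∫(u')² ≥ (π/L)²∫u² with equality for the first sine mode sin(π(x−x₀)/L) (x₀ the left endpoint), so the inequality holds for all u iff (1−α)(π/L)² ≥ α − c, i.e. α ≤ ((π/L)² + c)/((π/L)² + 1) = (1 + c(L/π)²)/(1 + (L/π)²). (Direct route, valid since c ≤ 0: Poincaré gives c∫u² ≥ c(L/π)²∫(u')², so a(u,u) ≥ (1 + c(L/π)²)∫(u')², while ||u||_{H^1}² ≤ (1 + (L/π)²)∫(u')²; dividing yields the same α.) With (π/L)² = 4*π^2/25 and c = -5/4, the largest admissible constant is α = ((π/L)² + c)/((π/L)² + 1).
Simplifying, α = (-125 + 16*π^2)/(4*(25 + 4*π^2)).


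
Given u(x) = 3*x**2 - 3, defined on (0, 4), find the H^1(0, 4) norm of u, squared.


||u||_{H^1}^2 = 11316/5

The H^1 norm (squared) on an interval (0, L) is
  ||u||_{H^1}^2 = ∫_0^L u(x)^2 dx + ∫_0^L u'(x)^2 dx.
Compute u'(x) = 6*x.
Then u(x)^2 = 9*x**4 - 18*x**2 + 9 and u'(x)^2 = 36*x**2.
Integrate each monomial from 0 to 4 using ∫_0^4 c·x^n dx = c·4^(n+1)/(n+1):
  ∫_0^4 u(x)^2 dx = ∫_0^4 (9*x^4 - 18*x^2 + 9) dx. Term by term:
    ∫_0^4 9*x^4 dx = 9216/5;  ∫_0^4 -18*x^2 dx = -384;  ∫_0^4 9 dx = 36.
  Sum: 9216/5 − 384 + 36 = 7476/5.
  ∫_0^4 u'(x)^2 dx = ∫_0^4 (36*x^2) dx. Term by term:
    ∫_0^4 36*x^2 dx = 768.
Adding: ||u||_{H^1}^2 = 7476/5 + 768 = 11316/5.


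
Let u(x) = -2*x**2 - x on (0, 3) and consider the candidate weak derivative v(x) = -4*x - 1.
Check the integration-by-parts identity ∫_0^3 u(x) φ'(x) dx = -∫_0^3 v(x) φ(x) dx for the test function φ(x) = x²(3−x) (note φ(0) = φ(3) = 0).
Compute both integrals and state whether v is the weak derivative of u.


LHS = 1107/20, RHS = 1107/20. Yes, v = u' weakly.

u(x) = -2*x**2 - x, classical derivative u'(x) = -4*x - 1.
φ(x) = x²(3−x), so φ'(x) = 3*x*(2 - x).
Note φ(0) = φ(3) = 0, so the boundary term u·φ vanishes.
LHS = ∫_0^3 u(x) φ'(x) dx = ∫_0^3 (6*x^4 - 9*x^3 - 6*x^2) dx. Term by term:
  ∫_0^3 6*x^4 dx = 1458/5;  ∫_0^3 -9*x^3 dx = -729/4;  ∫_0^3 -6*x^2 dx = -54.
Sum: 1458/5 − 729/4 − 54 = 1107/20.
So LHS = 1107/20.
∫_0^3 v(x) φ(x) dx = ∫_0^3 (4*x^4 - 11*x^3 - 3*x^2) dx. Term by term:
  ∫_0^3 4*x^4 dx = 972/5;  ∫_0^3 -11*x^3 dx = -891/4;  ∫_0^3 -3*x^2 dx = -27.
Sum: 972/5 − 891/4 − 27 = -1107/20.
So RHS = -∫_0^3 v(x) φ(x) dx = 1107/20.
LHS = RHS, so the identity holds for this test φ.
Moreover u is smooth here and v(x) = u'(x) = -4*x - 1 pointwise, so the identity holds for every test function. Hence v is the weak derivative of u.


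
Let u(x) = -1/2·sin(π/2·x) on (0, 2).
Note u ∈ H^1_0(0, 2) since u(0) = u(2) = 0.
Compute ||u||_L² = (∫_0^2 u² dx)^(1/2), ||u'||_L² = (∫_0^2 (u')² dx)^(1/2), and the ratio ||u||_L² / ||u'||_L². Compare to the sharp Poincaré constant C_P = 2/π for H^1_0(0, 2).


||u||_L² / ||u'||_L² = 2/π = C_P.

u(x) = -1/2·sin(π/2·x), so u'(x) = -π*cos(π*x/2)/4.
Writing u(x) = A·sin(kπx/L) with A = -1/2 and k = 1, use ∫_0^L sin²(kπx/L) dx = L/2 and ∫_0^L cos²(kπx/L) dx = L/2.
u² = 1/4·sin²(π/2·x) and (u')² = π^2/16·cos²(π/2·x), and each of sin², cos² integrates to L/2 = 1 over (0, 2).
∫_0^2 u² dx = 1/4, so ||u||_L² = 1/2.
∫_0^2 (u')² dx = π^2/16, so ||u'||_L² = π/4.
Ratio ||u||_L² / ||u'||_L² = 2/π.
Sharp Poincaré constant on H^1_0(0, 2) is C_P = L/π = 2/π, achieved by sin(π/2·x).
This is the k = 1 eigenfunction (up to amplitude), so the ratio equals the sharp Poincaré constant exactly.


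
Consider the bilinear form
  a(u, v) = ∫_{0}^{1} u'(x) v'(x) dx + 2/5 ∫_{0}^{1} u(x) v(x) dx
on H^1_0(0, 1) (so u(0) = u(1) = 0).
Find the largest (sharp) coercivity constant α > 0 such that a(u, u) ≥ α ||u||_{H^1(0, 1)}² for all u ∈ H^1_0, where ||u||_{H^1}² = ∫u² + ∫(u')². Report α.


α = (2/5 + π^2)/(1 + π^2)

Coercivity of a(·,·) on H^1_0(0, 1) means a(u, u) ≥ α ||u||_{H^1}² for every u ∈ H^1_0.
The interval has length L = 1, and Poincaré/coercivity depend only on L. Here a(u, u) = ∫(u')² + (2/5)·∫u².
Here 0 < c = 2/5 < 1. The condition a(u,u) ≥ α||u||_{H^1}² reads (1−α)∫(u')² ≥ (α−c)∫u². Any admissible α is ≤ 1 (rapidly oscillating u have ∫u²/∫(u')² → 0), and α = 1 would force 0 ≥ (1−c)∫u², impossible since c < 1; so 1−α > 0. By the sharp Poincaré inequality on H^1_0 of an interval of length L, ∫(u')² ≥ (π/L)²∫u² with equality for the first sine mode sin(π(x−x₀)/L) (x₀ the left endpoint), so the inequality holds for all u iff (1−α)(π/L)² ≥ α − c, i.e. α ≤ ((π/L)² + c)/((π/L)² + 1) = (1 + c(L/π)²)/(1 + (L/π)²). With (π/L)² = π^2 and c = 2/5, the largest admissible constant is α = ((π/L)² + c)/((π/L)² + 1).
Simplifying, α = (2/5 + π^2)/(1 + π^2).


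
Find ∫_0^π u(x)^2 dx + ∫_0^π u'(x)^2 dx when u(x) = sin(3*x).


||u||_{H^1(0,π)}^2 = 5*π

u'(x) = 3*cos(3*x).
Expand u² and (u')² and integrate term by term on (0, π), using: for integers n ≥ 1, ∫_0^π sin²(nx) dx = ∫_0^π cos²(nx) dx = π/2; for n ≠ n', ∫_0^π sin(nx)sin(n'x) dx = ∫_0^π cos(nx)cos(n'x) dx = 0; and by product-to-sum, ∫_0^π sin(nx)cos(n'x) dx = ½∫_0^π [sin((n+n')x) + sin((n−n')x)] dx, which is 0 when n+n' is even and 2n/(n²−n'²) when n+n' is odd (it need not vanish on (0, π)).
  u² squared terms: (1)²·∫sin(3x)² dx = 1·π/2 = π/2.
  So ∫_0^π u² dx = π/2.
  (u')² squared terms: (3)²·∫cos(3x)² dx = 9·π/2 = 9*π/2.
  So ∫_0^π (u')² dx = 9*π/2.
||u||_{H^1}^2 = (π/2) + (9*π/2) = 5*π.


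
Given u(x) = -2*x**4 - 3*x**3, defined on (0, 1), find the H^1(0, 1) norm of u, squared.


||u||_{H^1}^2 = 33121/630

The H^1 norm (squared) on an interval (0, L) is
  ||u||_{H^1}^2 = ∫_0^L u(x)^2 dx + ∫_0^L u'(x)^2 dx.
Compute u'(x) = -8*x**3 - 9*x**2.
Then u(x)^2 = 4*x**8 + 12*x**7 + 9*x**6 and u'(x)^2 = 64*x**6 + 144*x**5 + 81*x**4.
Integrate each monomial from 0 to 1 using ∫_0^1 c·x^n dx = c·1^(n+1)/(n+1):
  ∫_0^1 u(x)^2 dx = ∫_0^1 (4*x^8 + 12*x^7 + 9*x^6) dx. Term by term:
    ∫_0^1 4*x^8 dx = 4/9;  ∫_0^1 12*x^7 dx = 3/2;  ∫_0^1 9*x^6 dx = 9/7.
  Sum: 4/9 + 3/2 + 9/7 = 407/126.
  ∫_0^1 u'(x)^2 dx = ∫_0^1 (64*x^6 + 144*x^5 + 81*x^4) dx. Term by term:
    ∫_0^1 64*x^6 dx = 64/7;  ∫_0^1 144*x^5 dx = 24;  ∫_0^1 81*x^4 dx = 81/5.
  Sum: 64/7 + 24 + 81/5 = 1727/35.
Adding: ||u||_{H^1}^2 = 407/126 + 1727/35 = 33121/630.


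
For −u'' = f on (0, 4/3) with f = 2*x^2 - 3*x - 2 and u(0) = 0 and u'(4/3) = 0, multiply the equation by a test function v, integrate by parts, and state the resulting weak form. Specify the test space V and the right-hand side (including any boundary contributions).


V = {v ∈ H^1(0, 4/3) : v(0) = 0} (test functions vanish at x = 0 where u is specified); weak form: ∫_0^4/3 u'v' dx = ∫_0^4/3 (2*x^2 - 3*x - 2) v dx for all v ∈ V.

Multiply both sides by a test function v and integrate from 0 to 4/3:
  ∫_0^4/3 −u''(x) v(x) dx = ∫_0^4/3 f(x) v(x) dx.
Integrate the LHS by parts once:
  ∫_0^4/3 −u'' v dx = −[u'(x) v(x)]_0^4/3 + ∫_0^4/3 u'(x) v'(x) dx.
Thus ∫_0^4/3 u'(x) v'(x) dx = ∫_0^4/3 f(x) v(x) dx + [u'(x) v(x)]_0^4/3.
Choose V so that boundary terms are either known or forced to vanish.
Mixed BC: u(0) = 0 (Dirichlet) and u'(4/3) = 0 (Neumann). Define V = {v ∈ H^1(0, 4/3) : v(0) = 0}. Then [u' v]_0^4/3 = u'(4/3)·v(4/3) − u'(0)·0 = 0.
Weak formulation: find u (satisfying any essential BC) such that ∫_0^4/3 u'(x) v'(x) dx = ∫_0^4/3 f v dx for all v ∈ V (Dirichlet at 0 absorbed into V; the Neumann datum at x = 4/3 is zero, so no boundary term remains).
Substituting f(x) = 2*x^2 - 3*x - 2, the right-hand side is ∫_0^4/3 (2*x^2 - 3*x - 2) v dx.


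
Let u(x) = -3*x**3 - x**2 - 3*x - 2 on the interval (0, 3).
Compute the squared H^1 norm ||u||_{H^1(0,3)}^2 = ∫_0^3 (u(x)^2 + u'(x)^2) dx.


||u||_{H^1}^2 = 143925/14

The H^1 norm (squared) on an interval (0, L) is
  ||u||_{H^1}^2 = ∫_0^L u(x)^2 dx + ∫_0^L u'(x)^2 dx.
Compute u'(x) = -9*x**2 - 2*x - 3.
Then u(x)^2 = 9*x**6 + 6*x**5 + 19*x**4 + 18*x**3 + 13*x**2 + 12*x + 4 and u'(x)^2 = 81*x**4 + 36*x**3 + 58*x**2 + 12*x + 9.
Integrate each monomial from 0 to 3 using ∫_0^3 c·x^n dx = c·3^(n+1)/(n+1):
  ∫_0^3 u(x)^2 dx = ∫_0^3 (9*x^6 + 6*x^5 + 19*x^4 + 18*x^3 + 13*x^2 + 12*x + 4) dx. Term by term:
    ∫_0^3 9*x^6 dx = 19683/7;  ∫_0^3 6*x^5 dx = 729;  ∫_0^3 19*x^4 dx = 4617/5;
    ∫_0^3 18*x^3 dx = 729/2;  ∫_0^3 13*x^2 dx = 117;  ∫_0^3 12*x dx = 54;
    ∫_0^3 4 dx = 12.
  Sum: 19683/7 + 729 + 4617/5 + 729/2 + 117 + 54 + 12 = 350823/70.
  ∫_0^3 u'(x)^2 dx = ∫_0^3 (81*x^4 + 36*x^3 + 58*x^2 + 12*x + 9) dx. Term by term:
    ∫_0^3 81*x^4 dx = 19683/5;  ∫_0^3 36*x^3 dx = 729;  ∫_0^3 58*x^2 dx = 522;
    ∫_0^3 12*x dx = 54;  ∫_0^3 9 dx = 27.
  Sum: 19683/5 + 729 + 522 + 54 + 27 = 26343/5.
Adding: ||u||_{H^1}^2 = 350823/70 + 26343/5 = 143925/14.


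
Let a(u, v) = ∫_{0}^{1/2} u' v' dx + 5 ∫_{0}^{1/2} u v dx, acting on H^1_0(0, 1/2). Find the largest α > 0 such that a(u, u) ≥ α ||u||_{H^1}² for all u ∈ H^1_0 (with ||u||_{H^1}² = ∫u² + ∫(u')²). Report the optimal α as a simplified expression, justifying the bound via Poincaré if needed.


α = 1

Coercivity of a(·,·) on H^1_0(0, 1/2) means a(u, u) ≥ α ||u||_{H^1}² for every u ∈ H^1_0.
The interval has length L = 1/2, and Poincaré/coercivity depend only on L. Here a(u, u) = ∫(u')² + (5)·∫u².
Here c = 5 ≥ 1, so a(u,u) = ∫(u')² + c∫u² ≥ ∫(u')² + ∫u² = ||u||_{H^1}², i.e. α = 1 works. No larger α is possible: a(u,u) ≥ α||u||_{H^1}² means (1−α)∫(u')² ≥ (α−c)∫u², and for the modes u_n = sin(nπ(x−x₀)/L) (x₀ the left endpoint) one has ∫u_n²/∫(u_n')² = (L/(nπ))² → 0, so a(u_n,u_n)/||u_n||_{H^1}² → 1. Hence the optimal constant is α = 1.
Therefore α = 1.


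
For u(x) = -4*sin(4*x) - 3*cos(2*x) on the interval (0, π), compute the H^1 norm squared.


||u||_{H^1(0,π)}^2 = 317*π/2

u'(x) = 6*sin(2*x) - 16*cos(4*x).
Expand u² and (u')² and integrate term by term on (0, π), using: for integers n ≥ 1, ∫_0^π sin²(nx) dx = ∫_0^π cos²(nx) dx = π/2; for n ≠ n', ∫_0^π sin(nx)sin(n'x) dx = ∫_0^π cos(nx)cos(n'x) dx = 0; and by product-to-sum, ∫_0^π sin(nx)cos(n'x) dx = ½∫_0^π [sin((n+n')x) + sin((n−n')x)] dx, which is 0 when n+n' is even and 2n/(n²−n'²) when n+n' is odd (it need not vanish on (0, π)).
  u² squared terms: (-4)²·∫sin(4x)² dx = 16·π/2 = 8*π;  (-3)²·∫cos(2x)² dx = 9·π/2 = 9*π/2.
  u² cross terms: 2·(-4)·(-3)·∫sin(4x)·cos(2x) dx = 24·(0) = 0.
  So ∫_0^π u² dx = 8*π + 9*π/2 + 0 = 25*π/2.
  (u')² squared terms: (-16)²·∫cos(4x)² dx = 256·π/2 = 128*π;  (6)²·∫sin(2x)² dx = 36·π/2 = 18*π.
  (u')² cross terms: 2·(-16)·(6)·∫cos(4x)·sin(2x) dx = -192·(0) = 0.
  So ∫_0^π (u')² dx = 128*π + 18*π + 0 = 146*π.
||u||_{H^1}^2 = (25*π/2) + (146*π) = 317*π/2.


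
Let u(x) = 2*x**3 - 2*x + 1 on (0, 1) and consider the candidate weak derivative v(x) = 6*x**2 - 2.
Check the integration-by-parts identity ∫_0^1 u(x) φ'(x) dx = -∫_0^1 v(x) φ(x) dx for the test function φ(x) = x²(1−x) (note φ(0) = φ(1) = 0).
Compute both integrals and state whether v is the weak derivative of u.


LHS = -1/30, RHS = -1/30. Yes, v = u' weakly.

u(x) = 2*x**3 - 2*x + 1, classical derivative u'(x) = 6*x**2 - 2.
φ(x) = x²(1−x), so φ'(x) = x*(2 - 3*x).
Note φ(0) = φ(1) = 0, so the boundary term u·φ vanishes.
LHS = ∫_0^1 u(x) φ'(x) dx = ∫_0^1 (-6*x^5 + 4*x^4 + 6*x^3 - 7*x^2 + 2*x) dx. Term by term:
  ∫_0^1 -6*x^5 dx = -1;  ∫_0^1 4*x^4 dx = 4/5;  ∫_0^1 6*x^3 dx = 3/2;
  ∫_0^1 -7*x^2 dx = -7/3;  ∫_0^1 2*x dx = 1.
Sum: -1 + 4/5 + 3/2 − 7/3 + 1 = -1/30.
So LHS = -1/30.
∫_0^1 v(x) φ(x) dx = ∫_0^1 (-6*x^5 + 6*x^4 + 2*x^3 - 2*x^2) dx. Term by term:
  ∫_0^1 -6*x^5 dx = -1;  ∫_0^1 6*x^4 dx = 6/5;  ∫_0^1 2*x^3 dx = 1/2;
  ∫_0^1 -2*x^2 dx = -2/3.
Sum: -1 + 6/5 + 1/2 − 2/3 = 1/30.
So RHS = -∫_0^1 v(x) φ(x) dx = -1/30.
LHS = RHS, so the identity holds for this test φ.
Moreover u is smooth here and v(x) = u'(x) = 6*x**2 - 2 pointwise, so the identity holds for every test function. Hence v is the weak derivative of u.


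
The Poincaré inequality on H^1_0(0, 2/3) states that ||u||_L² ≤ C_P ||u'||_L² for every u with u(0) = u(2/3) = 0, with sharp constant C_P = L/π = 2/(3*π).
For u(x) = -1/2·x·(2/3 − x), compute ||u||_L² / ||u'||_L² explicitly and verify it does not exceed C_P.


||u||_L² / ||u'||_L² = sqrt(10)/15 < C_P = 2/(3*π).

u(x) = -1/2·x·(2/3 − x), so u'(x) = x - 1/3.
u(x) = -1/2·x·(2/3 − x) vanishes at x = 0 and x = 2/3, so u ∈ H^1_0(0, 2/3). Differentiate via the product rule and integrate the resulting polynomials term by term.
  ∫_0^2/3 u² dx = ∫_0^2/3 (x^4/4 - x^3/3 + x^2/9) dx. Term by term:
    ∫_0^2/3 x^4/4 dx = 8/1215;  ∫_0^2/3 -x^3/3 dx = -4/243;  ∫_0^2/3 x^2/9 dx = 8/729.
  Sum: 8/1215 − 4/243 + 8/729 = 4/3645.
  ∫_0^2/3 (u')² dx = ∫_0^2/3 (x^2 - 2*x/3 + 1/9) dx. Term by term:
    ∫_0^2/3 x^2 dx = 8/81;  ∫_0^2/3 -2*x/3 dx = -4/27;  ∫_0^2/3 1/9 dx = 2/27.
  Sum: 8/81 − 4/27 + 2/27 = 2/81.
∫_0^2/3 u² dx = 4/3645, so ||u||_L² = 2*sqrt(5)/135.
∫_0^2/3 (u')² dx = 2/81, so ||u'||_L² = sqrt(2)/9.
Ratio ||u||_L² / ||u'||_L² = sqrt(10)/15.
Sharp Poincaré constant on H^1_0(0, 2/3) is C_P = L/π = 2/(3*π), achieved by sin(3*π/2·x).
A polynomial bump cannot attain the sharp Poincaré constant (only the first sine eigenfunction does), so the ratio is strictly less than C_P, consistent with ||u||_L² ≤ C_P ||u'||_L².


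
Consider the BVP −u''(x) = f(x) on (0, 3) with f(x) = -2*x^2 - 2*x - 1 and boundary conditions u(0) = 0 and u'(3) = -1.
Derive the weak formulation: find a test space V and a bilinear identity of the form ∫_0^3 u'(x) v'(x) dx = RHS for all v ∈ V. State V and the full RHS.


V = {v ∈ H^1(0, 3) : v(0) = 0} (test functions vanish at x = 0 where u is specified); weak form: ∫_0^3 u'v' dx = ∫_0^3 (-2*x^2 - 2*x - 1) v dx − v(3) for all v ∈ V.

Multiply both sides by a test function v and integrate from 0 to 3:
  ∫_0^3 −u''(x) v(x) dx = ∫_0^3 f(x) v(x) dx.
Integrate the LHS by parts once:
  ∫_0^3 −u'' v dx = −[u'(x) v(x)]_0^3 + ∫_0^3 u'(x) v'(x) dx.
Thus ∫_0^3 u'(x) v'(x) dx = ∫_0^3 f(x) v(x) dx + [u'(x) v(x)]_0^3.
Choose V so that boundary terms are either known or forced to vanish.
Mixed BC: u(0) = 0 (Dirichlet) and u'(3) = -1 (Neumann). Define V = {v ∈ H^1(0, 3) : v(0) = 0}. Then [u' v]_0^3 = u'(3)·v(3) − u'(0)·0 = − v(3).
Weak formulation: find u (satisfying any essential BC) such that ∫_0^3 u'(x) v'(x) dx = ∫_0^3 f v dx − v(3) for all v ∈ V (Dirichlet at 0 absorbed into V; Neumann datum at x = 3 contributes the boundary term).
Substituting f(x) = -2*x^2 - 2*x - 1, the right-hand side is ∫_0^3 (-2*x^2 - 2*x - 1) v dx − v(3).


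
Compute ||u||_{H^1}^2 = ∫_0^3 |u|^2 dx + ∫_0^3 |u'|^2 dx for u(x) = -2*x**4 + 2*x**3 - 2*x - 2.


||u||_{H^1}^2 = 519951/35

The H^1 norm (squared) on an interval (0, L) is
  ||u||_{H^1}^2 = ∫_0^L u(x)^2 dx + ∫_0^L u'(x)^2 dx.
Compute u'(x) = -8*x**3 + 6*x**2 - 2.
Then u(x)^2 = 4*x**8 - 8*x**7 + 4*x**6 + 8*x**5 - 8*x**3 + 4*x**2 + 8*x + 4 and u'(x)^2 = 64*x**6 - 96*x**5 + 36*x**4 + 32*x**3 - 24*x**2 + 4.
Integrate each monomial from 0 to 3 using ∫_0^3 c·x^n dx = c·3^(n+1)/(n+1):
  ∫_0^3 u(x)^2 dx = ∫_0^3 (4*x^8 - 8*x^7 + 4*x^6 + 8*x^5 - 8*x^3 + 4*x^2 + 8*x + 4) dx. Term by term:
    ∫_0^3 4*x^8 dx = 8748;  ∫_0^3 -8*x^7 dx = -6561;  ∫_0^3 4*x^6 dx = 8748/7;
    ∫_0^3 8*x^5 dx = 972;  ∫_0^3 -8*x^3 dx = -162;  ∫_0^3 4*x^2 dx = 36;
    ∫_0^3 8*x dx = 36;  ∫_0^3 4 dx = 12.
  Sum: 8748 − 6561 + 8748/7 + 972 − 162 + 36 + 36 + 12 = 30315/7.
  ∫_0^3 u'(x)^2 dx = ∫_0^3 (64*x^6 - 96*x^5 + 36*x^4 + 32*x^3 - 24*x^2 + 4) dx. Term by term:
    ∫_0^3 64*x^6 dx = 139968/7;  ∫_0^3 -96*x^5 dx = -11664;  ∫_0^3 36*x^4 dx = 8748/5;
    ∫_0^3 32*x^3 dx = 648;  ∫_0^3 -24*x^2 dx = -216;  ∫_0^3 4 dx = 12.
  Sum: 139968/7 − 11664 + 8748/5 + 648 − 216 + 12 = 368376/35.
Adding: ||u||_{H^1}^2 = 30315/7 + 368376/35 = 519951/35.


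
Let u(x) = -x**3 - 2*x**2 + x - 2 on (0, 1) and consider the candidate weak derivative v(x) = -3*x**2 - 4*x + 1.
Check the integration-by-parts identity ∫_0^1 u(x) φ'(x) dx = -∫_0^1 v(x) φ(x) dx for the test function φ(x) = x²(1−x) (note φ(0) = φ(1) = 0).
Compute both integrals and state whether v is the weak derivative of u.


LHS = 13/60, RHS = 13/60. Yes, v = u' weakly.

u(x) = -x**3 - 2*x**2 + x - 2, classical derivative u'(x) = -3*x**2 - 4*x + 1.
φ(x) = x²(1−x), so φ'(x) = x*(2 - 3*x).
Note φ(0) = φ(1) = 0, so the boundary term u·φ vanishes.
LHS = ∫_0^1 u(x) φ'(x) dx = ∫_0^1 (3*x^5 + 4*x^4 - 7*x^3 + 8*x^2 - 4*x) dx. Term by term:
  ∫_0^1 3*x^5 dx = 1/2;  ∫_0^1 4*x^4 dx = 4/5;  ∫_0^1 -7*x^3 dx = -7/4;
  ∫_0^1 8*x^2 dx = 8/3;  ∫_0^1 -4*x dx = -2.
Sum: 1/2 + 4/5 − 7/4 + 8/3 − 2 = 13/60.
So LHS = 13/60.
∫_0^1 v(x) φ(x) dx = ∫_0^1 (3*x^5 + x^4 - 5*x^3 + x^2) dx. Term by term:
  ∫_0^1 3*x^5 dx = 1/2;  ∫_0^1 x^4 dx = 1/5;  ∫_0^1 -5*x^3 dx = -5/4;
  ∫_0^1 x^2 dx = 1/3.
Sum: 1/2 + 1/5 − 5/4 + 1/3 = -13/60.
So RHS = -∫_0^1 v(x) φ(x) dx = 13/60.
LHS = RHS, so the identity holds for this test φ.
Moreover u is smooth here and v(x) = u'(x) = -3*x**2 - 4*x + 1 pointwise, so the identity holds for every test function. Hence v is the weak derivative of u.


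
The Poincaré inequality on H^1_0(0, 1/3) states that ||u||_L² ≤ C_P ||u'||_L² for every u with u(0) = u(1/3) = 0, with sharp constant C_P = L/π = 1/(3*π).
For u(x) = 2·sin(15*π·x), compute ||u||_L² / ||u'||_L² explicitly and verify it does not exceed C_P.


||u||_L² / ||u'||_L² = 1/(15*π) < C_P = 1/(3*π).

u(x) = 2·sin(15*π·x), so u'(x) = 30*π*cos(15*π*x).
Writing u(x) = A·sin(kπx/L) with A = 2 and k = 5, use ∫_0^L sin²(kπx/L) dx = L/2 and ∫_0^L cos²(kπx/L) dx = L/2.
u² = 4·sin²(15*π·x) and (u')² = 900*π^2·cos²(15*π·x), and each of sin², cos² integrates to L/2 = 1/6 over (0, 1/3).
∫_0^1/3 u² dx = 2/3, so ||u||_L² = sqrt(6)/3.
∫_0^1/3 (u')² dx = 150*π^2, so ||u'||_L² = 5*sqrt(6)*π.
Ratio ||u||_L² / ||u'||_L² = 1/(15*π).
Sharp Poincaré constant on H^1_0(0, 1/3) is C_P = L/π = 1/(3*π), achieved by sin(3*π·x).
This is the k = 5 harmonic; the ratio L/(kπ) is strictly less than C_P = L/π, consistent with the sharp inequality ||u||_L² ≤ C_P ||u'||_L².


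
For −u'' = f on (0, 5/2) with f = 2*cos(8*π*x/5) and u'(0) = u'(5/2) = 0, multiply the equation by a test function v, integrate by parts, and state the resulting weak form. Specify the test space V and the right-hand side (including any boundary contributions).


V = H^1(0, 5/2) (no boundary constraint on v; u is determined up to an additive constant); weak form: ∫_0^5/2 u'v' dx = ∫_0^5/2 (2*cos(8*π*x/5)) v dx for all v ∈ V.

Multiply both sides by a test function v and integrate from 0 to 5/2:
  ∫_0^5/2 −u''(x) v(x) dx = ∫_0^5/2 f(x) v(x) dx.
Integrate the LHS by parts once:
  ∫_0^5/2 −u'' v dx = −[u'(x) v(x)]_0^5/2 + ∫_0^5/2 u'(x) v'(x) dx.
Thus ∫_0^5/2 u'(x) v'(x) dx = ∫_0^5/2 f(x) v(x) dx + [u'(x) v(x)]_0^5/2.
Choose V so that boundary terms are either known or forced to vanish.
u has homogeneous Neumann: u'(0) = u'(5/2) = 0. So [u' v]_0^5/2 = 0·v(5/2) − 0·v(0) = 0 for any v; take V = H^1(0, 5/2).
Weak formulation: find u (satisfying any essential BC) such that ∫_0^5/2 u'(x) v'(x) dx = ∫_0^5/2 f v dx for all v ∈ V (homogeneous Neumann, so boundary terms vanish).
Substituting f(x) = 2*cos(8*π*x/5), the right-hand side is ∫_0^5/2 (2*cos(8*π*x/5)) v dx.
Compatibility check (pure Neumann): taking v ≡ 1 ∈ V gives 0 = ∫_0^5/2 f dx + (0) − (0), i.e. ∫_0^5/2 f dx must equal u'(0) − u'(5/2) = 0. Indeed ∫_0^5/2 (2*cos(8*π*x/5)) dx = 0, so the data are compatible. The solution is then unique only up to an additive constant (fix it e.g. by requiring ∫_0^5/2 u dx = 0).


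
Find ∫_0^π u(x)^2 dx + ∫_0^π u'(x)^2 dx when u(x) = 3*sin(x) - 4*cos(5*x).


||u||_{H^1(0,π)}^2 = 217*π

u'(x) = 20*sin(5*x) + 3*cos(x).
Expand u² and (u')² and integrate term by term on (0, π), using: for integers n ≥ 1, ∫_0^π sin²(nx) dx = ∫_0^π cos²(nx) dx = π/2; for n ≠ n', ∫_0^π sin(nx)sin(n'x) dx = ∫_0^π cos(nx)cos(n'x) dx = 0; and by product-to-sum, ∫_0^π sin(nx)cos(n'x) dx = ½∫_0^π [sin((n+n')x) + sin((n−n')x)] dx, which is 0 when n+n' is even and 2n/(n²−n'²) when n+n' is odd (it need not vanish on (0, π)).
  u² squared terms: (-4)²·∫cos(5x)² dx = 16·π/2 = 8*π;  (3)²·∫sin(x)² dx = 9·π/2 = 9*π/2.
  u² cross terms: 2·(-4)·(3)·∫cos(5x)·sin(x) dx = -24·(0) = 0.
  So ∫_0^π u² dx = 8*π + 9*π/2 + 0 = 25*π/2.
  (u')² squared terms: (3)²·∫cos(x)² dx = 9·π/2 = 9*π/2;  (20)²·∫sin(5x)² dx = 400·π/2 = 200*π.
  (u')² cross terms: 2·(3)·(20)·∫cos(x)·sin(5x) dx = 120·(0) = 0.
  So ∫_0^π (u')² dx = 9*π/2 + 200*π + 0 = 409*π/2.
||u||_{H^1}^2 = (25*π/2) + (409*π/2) = 217*π.


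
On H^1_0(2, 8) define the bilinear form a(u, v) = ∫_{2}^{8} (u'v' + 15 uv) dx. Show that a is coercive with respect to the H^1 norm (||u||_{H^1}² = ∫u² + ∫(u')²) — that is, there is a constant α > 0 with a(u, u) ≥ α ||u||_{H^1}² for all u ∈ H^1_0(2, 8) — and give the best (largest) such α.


α = 1

Coercivity of a(·,·) on H^1_0(2, 8) means a(u, u) ≥ α ||u||_{H^1}² for every u ∈ H^1_0.
The interval has length L = 6, and Poincaré/coercivity depend only on L. Here a(u, u) = ∫(u')² + (15)·∫u².
Here c = 15 ≥ 1, so a(u,u) = ∫(u')² + c∫u² ≥ ∫(u')² + ∫u² = ||u||_{H^1}², i.e. α = 1 works. No larger α is possible: a(u,u) ≥ α||u||_{H^1}² means (1−α)∫(u')² ≥ (α−c)∫u², and for the modes u_n = sin(nπ(x−x₀)/L) (x₀ the left endpoint) one has ∫u_n²/∫(u_n')² = (L/(nπ))² → 0, so a(u_n,u_n)/||u_n||_{H^1}² → 1. Hence the optimal constant is α = 1.
Therefore α = 1.


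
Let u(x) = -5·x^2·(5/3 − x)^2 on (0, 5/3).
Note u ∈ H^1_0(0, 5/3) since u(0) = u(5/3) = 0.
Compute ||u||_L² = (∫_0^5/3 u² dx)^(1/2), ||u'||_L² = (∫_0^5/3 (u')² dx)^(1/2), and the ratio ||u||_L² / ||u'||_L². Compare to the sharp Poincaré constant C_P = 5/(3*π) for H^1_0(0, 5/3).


||u||_L² / ||u'||_L² = 5*sqrt(3)/18 < C_P = 5/(3*π).

u(x) = -5·x^2·(5/3 − x)^2, so u'(x) = 10*x*(-18*x^2 + 45*x - 25)/9.
u(x) = -5·x^2·(5/3 − x)^2 vanishes at x = 0 and x = 5/3, so u ∈ H^1_0(0, 5/3). Differentiate via the product rule and integrate the resulting polynomials term by term.
  ∫_0^5/3 u² dx = ∫_0^5/3 (25*x^8 - 500*x^7/3 + 1250*x^6/3 - 12500*x^5/27 + 15625*x^4/81) dx. Term by term:
    ∫_0^5/3 25*x^8 dx = 48828125/177147;  ∫_0^5/3 -500*x^7/3 dx = -48828125/39366;  ∫_0^5/3 1250*x^6/3 dx = 97656250/45927;
    ∫_0^5/3 -12500*x^5/27 dx = -97656250/59049;  ∫_0^5/3 15625*x^4/81 dx = 9765625/19683.
  Sum: 48828125/177147 − 48828125/39366 + 97656250/45927 − 97656250/59049 + 9765625/19683 = 9765625/2480058.
  ∫_0^5/3 (u')² dx = ∫_0^5/3 (400*x^6 - 2000*x^5 + 32500*x^4/9 - 25000*x^3/9 + 62500*x^2/81) dx. Term by term:
    ∫_0^5/3 400*x^6 dx = 31250000/15309;  ∫_0^5/3 -2000*x^5 dx = -15625000/2187;  ∫_0^5/3 32500*x^4/9 dx = 20312500/2187;
    ∫_0^5/3 -25000*x^3/9 dx = -3906250/729;  ∫_0^5/3 62500*x^2/81 dx = 7812500/6561.
  Sum: 31250000/15309 − 15625000/2187 + 20312500/2187 − 3906250/729 + 7812500/6561 = 781250/45927.
∫_0^5/3 u² dx = 9765625/2480058, so ||u||_L² = 3125*sqrt(42)/10206.
∫_0^5/3 (u')² dx = 781250/45927, so ||u'||_L² = 625*sqrt(14)/567.
Ratio ||u||_L² / ||u'||_L² = 5*sqrt(3)/18.
Sharp Poincaré constant on H^1_0(0, 5/3) is C_P = L/π = 5/(3*π), achieved by sin(3*π/5·x).
A polynomial bump cannot attain the sharp Poincaré constant (only the first sine eigenfunction does), so the ratio is strictly less than C_P, consistent with ||u||_L² ≤ C_P ||u'||_L².


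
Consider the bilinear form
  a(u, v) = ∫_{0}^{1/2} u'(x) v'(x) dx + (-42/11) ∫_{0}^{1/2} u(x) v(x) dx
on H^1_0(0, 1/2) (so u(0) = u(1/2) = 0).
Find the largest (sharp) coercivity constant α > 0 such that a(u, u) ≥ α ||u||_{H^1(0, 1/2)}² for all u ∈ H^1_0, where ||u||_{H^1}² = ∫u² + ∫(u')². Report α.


α = 2*(-21 + 22*π^2)/(11*(1 + 4*π^2))

Coercivity of a(·,·) on H^1_0(0, 1/2) means a(u, u) ≥ α ||u||_{H^1}² for every u ∈ H^1_0.
The interval has length L = 1/2, and Poincaré/coercivity depend only on L. Here a(u, u) = ∫(u')² + (-42/11)·∫u².
Here c = -42/11 < 0 with |c| < (π/L)² = 4*π^2, so coercivity still holds. The condition a(u,u) ≥ α||u||_{H^1}² reads (1−α)∫(u')² ≥ (α−c)∫u². Any admissible α is ≤ 1 (rapidly oscillating u have ∫u²/∫(u')² → 0), and α = 1 would force 0 ≥ (1−c)∫u², impossible since c < 1; so 1−α > 0. By the sharp Poincaré inequality on H^1_0 of an interval of length L, ∫(u')² ≥ (π/L)²∫u² with equality for the first sine mode sin(π(x−x₀)/L) (x₀ the left endpoint), so the inequality holds for all u iff (1−α)(π/L)² ≥ α − c, i.e. α ≤ ((π/L)² + c)/((π/L)² + 1) = (1 + c(L/π)²)/(1 + (L/π)²). (Direct route, valid since c ≤ 0: Poincaré gives c∫u² ≥ c(L/π)²∫(u')², so a(u,u) ≥ (1 + c(L/π)²)∫(u')², while ||u||_{H^1}² ≤ (1 + (L/π)²)∫(u')²; dividing yields the same α.) With (π/L)² = 4*π^2 and c = -42/11, the largest admissible constant is α = ((π/L)² + c)/((π/L)² + 1).
Simplifying, α = 2*(-21 + 22*π^2)/(11*(1 + 4*π^2)).


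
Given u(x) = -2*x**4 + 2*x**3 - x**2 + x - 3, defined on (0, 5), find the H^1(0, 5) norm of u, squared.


||u||_{H^1}^2 = 133023175/126

The H^1 norm (squared) on an interval (0, L) is
  ||u||_{H^1}^2 = ∫_0^L u(x)^2 dx + ∫_0^L u'(x)^2 dx.
Compute u'(x) = -8*x**3 + 6*x**2 - 2*x + 1.
Then u(x)^2 = 4*x**8 - 8*x**7 + 8*x**6 - 8*x**5 + 17*x**4 - 14*x**3 + 7*x**2 - 6*x + 9 and u'(x)^2 = 64*x**6 - 96*x**5 + 68*x**4 - 40*x**3 + 16*x**2 - 4*x + 1.
Integrate each monomial from 0 to 5 using ∫_0^5 c·x^n dx = c·5^(n+1)/(n+1):
  ∫_0^5 u(x)^2 dx = ∫_0^5 (4*x^8 - 8*x^7 + 8*x^6 - 8*x^5 + 17*x^4 - 14*x^3 + 7*x^2 - 6*x + 9) dx. Term by term:
    ∫_0^5 4*x^8 dx = 7812500/9;  ∫_0^5 -8*x^7 dx = -390625;  ∫_0^5 8*x^6 dx = 625000/7;
    ∫_0^5 -8*x^5 dx = -62500/3;  ∫_0^5 17*x^4 dx = 10625;  ∫_0^5 -14*x^3 dx = -4375/2;
    ∫_0^5 7*x^2 dx = 875/3;  ∫_0^5 -6*x dx = -75;  ∫_0^5 9 dx = 45.
  Sum: 7812500/9 − 390625 + 625000/7 − 62500/3 + 10625 − 4375/2 + 875/3 − 75 + 45 = 69877345/126.
  ∫_0^5 u'(x)^2 dx = ∫_0^5 (64*x^6 - 96*x^5 + 68*x^4 - 40*x^3 + 16*x^2 - 4*x + 1) dx. Term by term:
    ∫_0^5 64*x^6 dx = 5000000/7;  ∫_0^5 -96*x^5 dx = -250000;  ∫_0^5 68*x^4 dx = 42500;
    ∫_0^5 -40*x^3 dx = -6250;  ∫_0^5 16*x^2 dx = 2000/3;  ∫_0^5 -4*x dx = -50;
    ∫_0^5 1 dx = 5.
  Sum: 5000000/7 − 250000 + 42500 − 6250 + 2000/3 − 50 + 5 = 10524305/21.
Adding: ||u||_{H^1}^2 = 69877345/126 + 10524305/21 = 133023175/126.


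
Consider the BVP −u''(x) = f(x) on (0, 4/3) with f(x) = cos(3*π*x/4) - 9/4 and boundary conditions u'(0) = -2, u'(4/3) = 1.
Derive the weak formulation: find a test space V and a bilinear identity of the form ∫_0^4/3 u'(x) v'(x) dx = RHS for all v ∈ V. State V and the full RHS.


V = H^1(0, 4/3) (v unrestricted at boundary; u is determined up to an additive constant); weak form: ∫_0^4/3 u'v' dx = ∫_0^4/3 (cos(3*π*x/4) - 9/4) v dx + v(4/3) + 2·v(0) for all v ∈ V.

Multiply both sides by a test function v and integrate from 0 to 4/3:
  ∫_0^4/3 −u''(x) v(x) dx = ∫_0^4/3 f(x) v(x) dx.
Integrate the LHS by parts once:
  ∫_0^4/3 −u'' v dx = −[u'(x) v(x)]_0^4/3 + ∫_0^4/3 u'(x) v'(x) dx.
Thus ∫_0^4/3 u'(x) v'(x) dx = ∫_0^4/3 f(x) v(x) dx + [u'(x) v(x)]_0^4/3.
Choose V so that boundary terms are either known or forced to vanish.
u has inhomogeneous Neumann u'(0) = -2, u'(4/3) = 1. [u' v]_0^4/3 = (1)·v(4/3) − (-2)·v(0) = v(4/3) + 2·v(0). Take V = H^1(0, 4/3); boundary term becomes part of RHS.
Weak formulation: find u (satisfying any essential BC) such that ∫_0^4/3 u'(x) v'(x) dx = ∫_0^4/3 f v dx + v(4/3) + 2·v(0) for all v ∈ V (Neumann data are natural BCs: they enter the RHS as boundary terms).
Substituting f(x) = cos(3*π*x/4) - 9/4, the right-hand side is ∫_0^4/3 (cos(3*π*x/4) - 9/4) v dx + v(4/3) + 2·v(0).
Compatibility check (pure Neumann): taking v ≡ 1 ∈ V gives 0 = ∫_0^4/3 f dx + (1) − (-2), i.e. ∫_0^4/3 f dx must equal u'(0) − u'(4/3) = -3. Indeed ∫_0^4/3 (cos(3*π*x/4) - 9/4) dx = -3, so the data are compatible. The solution is then unique only up to an additive constant (fix it e.g. by requiring ∫_0^4/3 u dx = 0).


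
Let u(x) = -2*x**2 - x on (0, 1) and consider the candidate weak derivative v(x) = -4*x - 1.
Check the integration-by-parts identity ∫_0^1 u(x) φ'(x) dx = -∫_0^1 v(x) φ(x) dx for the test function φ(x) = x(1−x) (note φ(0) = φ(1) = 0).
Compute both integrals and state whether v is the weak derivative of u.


LHS = 1/2, RHS = 1/2. Yes, v = u' weakly.

u(x) = -2*x**2 - x, classical derivative u'(x) = -4*x - 1.
φ(x) = x(1−x), so φ'(x) = 1 - 2*x.
Note φ(0) = φ(1) = 0, so the boundary term u·φ vanishes.
LHS = ∫_0^1 u(x) φ'(x) dx = ∫_0^1 (4*x^3 - x) dx. Term by term:
  ∫_0^1 4*x^3 dx = 1;  ∫_0^1 -x dx = -1/2.
Sum: 1 − 1/2 = 1/2.
So LHS = 1/2.
∫_0^1 v(x) φ(x) dx = ∫_0^1 (4*x^3 - 3*x^2 - x) dx. Term by term:
  ∫_0^1 4*x^3 dx = 1;  ∫_0^1 -3*x^2 dx = -1;  ∫_0^1 -x dx = -1/2.
Sum: 1 − 1 − 1/2 = -1/2.
So RHS = -∫_0^1 v(x) φ(x) dx = 1/2.
LHS = RHS, so the identity holds for this test φ.
Moreover u is smooth here and v(x) = u'(x) = -4*x - 1 pointwise, so the identity holds for every test function. Hence v is the weak derivative of u.


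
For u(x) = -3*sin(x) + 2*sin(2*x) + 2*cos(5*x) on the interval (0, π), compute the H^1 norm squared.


||u||_{H^1(0,π)}^2 = -832/21 + 71*π

u'(x) = -10*sin(5*x) - 3*cos(x) + 4*cos(2*x).
Expand u² and (u')² and integrate term by term on (0, π), using: for integers n ≥ 1, ∫_0^π sin²(nx) dx = ∫_0^π cos²(nx) dx = π/2; for n ≠ n', ∫_0^π sin(nx)sin(n'x) dx = ∫_0^π cos(nx)cos(n'x) dx = 0; and by product-to-sum, ∫_0^π sin(nx)cos(n'x) dx = ½∫_0^π [sin((n+n')x) + sin((n−n')x)] dx, which is 0 when n+n' is even and 2n/(n²−n'²) when n+n' is odd (it need not vanish on (0, π)).
  u² squared terms: (-3)²·∫sin(x)² dx = 9·π/2 = 9*π/2;  (2)²·∫cos(5x)² dx = 4·π/2 = 2*π;  (2)²·∫sin(2x)² dx = 4·π/2 = 2*π.
  u² cross terms: 2·(-3)·(2)·∫sin(x)·cos(5x) dx = -12·(0) = 0;  2·(-3)·(2)·∫sin(x)·sin(2x) dx = -12·(0) = 0;  2·(2)·(2)·∫cos(5x)·sin(2x) dx = 8·(-4/21) = -32/21.
  So ∫_0^π u² dx = 9*π/2 + 2*π + 2*π + 0 + 0 − 32/21 = -32/21 + 17*π/2.
  (u')² squared terms: (-10)²·∫sin(5x)² dx = 100·π/2 = 50*π;  (-3)²·∫cos(x)² dx = 9·π/2 = 9*π/2;  (4)²·∫cos(2x)² dx = 16·π/2 = 8*π.
  (u')² cross terms: 2·(-10)·(-3)·∫sin(5x)·cos(x) dx = 60·(0) = 0;  2·(-10)·(4)·∫sin(5x)·cos(2x) dx = -80·(10/21) = -800/21;  2·(-3)·(4)·∫cos(x)·cos(2x) dx = -24·(0) = 0.
  So ∫_0^π (u')² dx = 50*π + 9*π/2 + 8*π + 0 − 800/21 + 0 = -800/21 + 125*π/2.
||u||_{H^1}^2 = (-32/21 + 17*π/2) + (-800/21 + 125*π/2) = -832/21 + 71*π.


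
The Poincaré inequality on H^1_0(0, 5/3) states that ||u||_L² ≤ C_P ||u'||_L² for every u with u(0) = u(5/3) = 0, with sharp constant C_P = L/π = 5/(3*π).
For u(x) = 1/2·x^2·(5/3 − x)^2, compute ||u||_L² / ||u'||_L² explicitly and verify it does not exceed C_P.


||u||_L² / ||u'||_L² = 5*sqrt(3)/18 < C_P = 5/(3*π).

u(x) = 1/2·x^2·(5/3 − x)^2, so u'(x) = x*(3*x - 5)*(6*x - 5)/9.
u(x) = 1/2·x^2·(5/3 − x)^2 vanishes at x = 0 and x = 5/3, so u ∈ H^1_0(0, 5/3). Differentiate via the product rule and integrate the resulting polynomials term by term.
  ∫_0^5/3 u² dx = ∫_0^5/3 (x^8/4 - 5*x^7/3 + 25*x^6/6 - 125*x^5/27 + 625*x^4/324) dx. Term by term:
    ∫_0^5/3 x^8/4 dx = 1953125/708588;  ∫_0^5/3 -5*x^7/3 dx = -1953125/157464;  ∫_0^5/3 25*x^6/6 dx = 1953125/91854;
    ∫_0^5/3 -125*x^5/27 dx = -1953125/118098;  ∫_0^5/3 625*x^4/324 dx = 390625/78732.
  Sum: 1953125/708588 − 1953125/157464 + 1953125/91854 − 1953125/118098 + 390625/78732 = 390625/9920232.
  ∫_0^5/3 (u')² dx = ∫_0^5/3 (4*x^6 - 20*x^5 + 325*x^4/9 - 250*x^3/9 + 625*x^2/81) dx. Term by term:
    ∫_0^5/3 4*x^6 dx = 312500/15309;  ∫_0^5/3 -20*x^5 dx = -156250/2187;  ∫_0^5/3 325*x^4/9 dx = 203125/2187;
    ∫_0^5/3 -250*x^3/9 dx = -78125/1458;  ∫_0^5/3 625*x^2/81 dx = 78125/6561.
  Sum: 312500/15309 − 156250/2187 + 203125/2187 − 78125/1458 + 78125/6561 = 15625/91854.
∫_0^5/3 u² dx = 390625/9920232, so ||u||_L² = 625*sqrt(42)/20412.
∫_0^5/3 (u')² dx = 15625/91854, so ||u'||_L² = 125*sqrt(14)/1134.
Ratio ||u||_L² / ||u'||_L² = 5*sqrt(3)/18.
Sharp Poincaré constant on H^1_0(0, 5/3) is C_P = L/π = 5/(3*π), achieved by sin(3*π/5·x).
A polynomial bump cannot attain the sharp Poincaré constant (only the first sine eigenfunction does), so the ratio is strictly less than C_P, consistent with ||u||_L² ≤ C_P ||u'||_L².
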